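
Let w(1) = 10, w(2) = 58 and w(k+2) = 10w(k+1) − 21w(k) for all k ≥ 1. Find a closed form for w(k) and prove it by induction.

Claim: w(k) = 7^k + 3^k.

Base cases: w(1) = 10 and 7^1 + 3^1 = 10; w(2) = 58 and 7^2 + 3^2 = 58.
Assume w(j) = 7^j + 3^j for all 1 ≤ j ≤ r, where r ≥ 2.
Then w(r+1) = 10w(r) − 21w(r−1) = 10·(7^r + 3^r) − 21·(7^{r−1} + 3^{r−1}) = (10·7 − 21)7^{r−1} + (10·3 − 21)3^{r−1} = 49·7^{r−1} + 9·3^{r−1} = 7^{r+1} + 3^{r+1}.
By strong induction, w(k) = 7^k + 3^k for all k ≥ 1.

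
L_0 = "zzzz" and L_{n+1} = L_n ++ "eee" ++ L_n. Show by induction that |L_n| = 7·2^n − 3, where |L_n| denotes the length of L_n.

Base case: |L_0| = 4, and 7·2^0 − 3 = 4.
Assume |L_k| = 7·2^k − 3.
Then |L_{k+1}| = |L_k| + 3 + |L_k| = 2|L_k| + 3 = 2(7·2^k − 3) + 3 = 7·2^{k+1} − 6 + 3 = 7·2^{k+1} − 3.
So the formula holds for k+1, and by induction |L_n| = 7·2^n − 3 for all n ≥ 0.

|L_n| = 7·2^n − 3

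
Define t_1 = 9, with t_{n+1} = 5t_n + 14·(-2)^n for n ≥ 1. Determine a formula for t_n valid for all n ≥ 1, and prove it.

Claim: t_n = 5^n − 2·(-2)^n.

Base case: t_1 = 9, and 5^1 − 2·(-2)^1 = 5 + 4 = 9.
Assume t_r = 5^r − 2·(-2)^r for some r ≥ 1.
Then t_{r+1} = 5t_r + 14·(-2)^r = 5·(5^r − 2·(-2)^r) + 14·(-2)^r = 5^{r+1} − 10·(-2)^r + 14·(-2)^r = 5^{r+1} + 4·(-2)^r = 5^{r+1} − 2·(-2)^{r+1}.
So the formula holds for r+1, and by induction t_n = 5^n − 2·(-2)^n for all n ≥ 1.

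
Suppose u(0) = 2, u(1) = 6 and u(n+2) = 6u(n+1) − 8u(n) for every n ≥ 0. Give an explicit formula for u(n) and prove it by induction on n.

Claim: u(n) = 4^n + 2^n.

Base cases: u(0) = 2 and 4^0 + 2^0 = 2; u(1) = 6 and 4^1 + 2^1 = 6.
Assume u(i) = 4^i + 2^i for all 0 ≤ i ≤ j, where j ≥ 1.
Then u(j+1) = 6u(j) − 8u(j−1) = 6·(4^j + 2^j) − 8·(4^{j−1} + 2^{j−1}) = (6·4 − 8)4^{j−1} + (6·2 − 8)2^{j−1} = 16·4^{j−1} + 4·2^{j−1} = 4^{j+1} + 2^{j+1}.
Hence u(n) = 4^n + 2^n for every n ≥ 0, by strong induction.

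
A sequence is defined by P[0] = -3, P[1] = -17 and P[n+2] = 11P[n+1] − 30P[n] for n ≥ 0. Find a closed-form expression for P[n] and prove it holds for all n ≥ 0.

Claim: P[n] = -5^n − 2·6^n.

Base cases: P[0] = -3 and -5^0 − 2·6^0 = -3; P[1] = -17 and -5^1 − 2·6^1 = -17.
Assume P[j] = -5^j − 2·6^j for all 0 ≤ j ≤ m, where m ≥ 1.
Then P[m+1] = 11P[m] − 30P[m−1] = 11·(-5^m − 2·6^m) − 30·(-5^{m−1} − 2·6^{m−1}) = -(11·5 − 30)5^{m−1} − 2·(11·6 − 30)6^{m−1} = -25·5^{m−1} − 72·6^{m−1} = -5^{m+1} − 2·6^{m+1}.
Hence P[n] = -5^n − 2·6^n for every n ≥ 0, by strong induction.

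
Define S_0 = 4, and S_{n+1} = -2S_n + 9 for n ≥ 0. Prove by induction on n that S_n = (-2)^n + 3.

Base case: S_0 = 4, and (-2)^0 + 3 = 1 + 3 = 4.
Assume S_k = (-2)^k + 3 for some k ≥ 0.
Then S_{k+1} = -2S_k + 9 = -2·((-2)^k + 3) + 9 = -2·(-2)^k − 6 + 9 = (-2)^{k+1} + 3.
So the formula holds for k+1, and by induction S_n = (-2)^n + 3 for all n ≥ 0.

S_n = (-2)^n + 3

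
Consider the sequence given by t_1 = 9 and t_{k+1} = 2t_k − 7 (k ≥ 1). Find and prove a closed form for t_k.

Claim: t_k = 2^k + 7.

Base case: t_1 = 9, and 2^1 + 7 = 2 + 7 = 9.
Assume t_m = 2^m + 7 for some m ≥ 1.
Then t_{m+1} = 2t_m − 7 = 2·(2^m + 7) − 7 = 2^{m+1} + 14 − 7 = 2^{m+1} + 7.
This completes the inductive step, so t_k = 2^k + 7 for all k ≥ 1.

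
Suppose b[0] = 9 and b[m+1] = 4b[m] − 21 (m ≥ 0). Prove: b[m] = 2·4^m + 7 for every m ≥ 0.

Base case: b[0] = 9, and 2·4^0 + 7 = 2 + 7 = 9.
Assume b[r] = 2·4^r + 7 for some r ≥ 0.
Then b[r+1] = 4b[r] − 21 = 4·(2·4^r + 7) − 21 = 8·4^r + 28 − 21 = 2·4^{r+1} + 7.
This completes the inductive step, so b[m] = 2·4^m + 7 for all m ≥ 0.

b[m] = 2·4^m + 7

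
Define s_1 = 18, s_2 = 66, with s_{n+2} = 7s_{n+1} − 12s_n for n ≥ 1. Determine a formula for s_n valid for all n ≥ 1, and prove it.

Claim: s_n = 3·4^n + 2·3^n.

Base cases: s_1 = 18 and 3·4^1 + 2·3^1 = 18; s_2 = 66 and 3·4^2 + 2·3^2 = 66.
Assume s_i = 3·4^i + 2·3^i for all 1 ≤ i ≤ j, where j ≥ 2.
Then s_{j+1} = 7s_j − 12s_{j−1} = 7·(3·4^j + 2·3^j) − 12·(3·4^{j−1} + 2·3^{j−1}) = 3·(7·4 − 12)4^{j−1} + 2·(7·3 − 12)3^{j−1} = 48·4^{j−1} + 18·3^{j−1} = 3·4^{j+1} + 2·3^{j+1}.
This completes the inductive step, so s_n = 3·4^n + 2·3^n for all n ≥ 1.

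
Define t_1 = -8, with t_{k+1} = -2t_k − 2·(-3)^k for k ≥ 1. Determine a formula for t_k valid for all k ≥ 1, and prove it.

Claim: t_k = (-2)^k + 2·(-3)^k.

Base case: t_1 = -8, and (-2)^1 + 2·(-3)^1 = -2 − 6 = -8.
Assume t_r = (-2)^r + 2·(-3)^r for some r ≥ 1.
Then t_{r+1} = -2t_r − 2·(-3)^r = -2·((-2)^r + 2·(-3)^r) − 2·(-3)^r = (-2)^{r+1} − 4·(-3)^r − 2·(-3)^r = (-2)^{r+1} − 6·(-3)^r = (-2)^{r+1} + 2·(-3)^{r+1}.
By induction, t_k = (-2)^k + 2·(-3)^k for all k ≥ 1.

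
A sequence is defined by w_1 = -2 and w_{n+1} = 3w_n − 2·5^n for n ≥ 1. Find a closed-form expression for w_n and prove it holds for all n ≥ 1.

Claim: w_n = 3^n − 5^n.

Base case: w_1 = -2, and 3^1 − 5^1 = 3 − 5 = -2.
Assume w_k = 3^k − 5^k for some k ≥ 1.
Then w_{k+1} = 3w_k − 2·5^k = 3·(3^k − 5^k) − 2·5^k = 3^{k+1} − 3·5^k − 2·5^k = 3^{k+1} − 5·5^k = 3^{k+1} − 5^{k+1}.
This completes the inductive step, so w_n = 3^n − 5^n for all n ≥ 1.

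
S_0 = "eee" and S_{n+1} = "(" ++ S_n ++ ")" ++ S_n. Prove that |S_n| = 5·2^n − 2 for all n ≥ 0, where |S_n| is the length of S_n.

Base case: |S_0| = 3, and 5·2^0 − 2 = 3.
Assume |S_m| = 5·2^m − 2.
Then |S_{m+1}| = 1 + |S_m| + 1 + |S_m| = 2|S_m| + 2 = 2(5·2^m − 2) + 2 = 5·2^{m+1} − 4 + 2 = 5·2^{m+1} − 2.
This completes the inductive step, so |S_n| = 5·2^n − 2 for all n ≥ 0.

|S_n| = 5·2^n − 2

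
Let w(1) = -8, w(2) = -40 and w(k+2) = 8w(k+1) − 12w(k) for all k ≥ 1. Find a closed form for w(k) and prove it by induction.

Claim: w(k) = -6^k − 2^k.

Base cases: w(1) = -8 and -6^1 − 2^1 = -8; w(2) = -40 and -6^2 − 2^2 = -40.
Assume w(i) = -6^i − 2^i for all 1 ≤ i ≤ j, where j ≥ 2.
Then w(j+1) = 8w(j) − 12w(j−1) = 8·(-6^j − 2^j) − 12·(-6^{j−1} − 2^{j−1}) = -(8·6 − 12)6^{j−1} − (8·2 − 12)2^{j−1} = -36·6^{j−1} − 4·2^{j−1} = -6^{j+1} − 2^{j+1}.
This completes the inductive step, so w(k) = -6^k − 2^k for all k ≥ 1.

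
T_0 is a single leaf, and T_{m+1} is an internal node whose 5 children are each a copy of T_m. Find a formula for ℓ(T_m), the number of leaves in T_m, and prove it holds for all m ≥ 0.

Claim: ℓ(T_m) = 5^m.

Base case: ℓ(T_0) = 1, and 5^0 = 1.
Assume ℓ(T_k) = 5^k.
Then ℓ(T_{k+1}) = 5·ℓ(T_k) = 5·5^k = 5^{k+1}.
This completes the inductive step, so ℓ(T_m) = 5^m for all m ≥ 0.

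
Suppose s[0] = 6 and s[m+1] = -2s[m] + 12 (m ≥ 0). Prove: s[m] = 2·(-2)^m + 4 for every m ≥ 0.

Base case: s[0] = 6, and 2·(-2)^0 + 4 = 2 + 4 = 6.
Assume s[k] = 2·(-2)^k + 4 for some k ≥ 0.
Then s[k+1] = -2s[k] + 12 = -2·(2·(-2)^k + 4) + 12 = -4·(-2)^k − 8 + 12 = 2·(-2)^{k+1} + 4.
This completes the inductive step, so s[m] = 2·(-2)^m + 4 for all m ≥ 0.

s[m] = 2·(-2)^m + 4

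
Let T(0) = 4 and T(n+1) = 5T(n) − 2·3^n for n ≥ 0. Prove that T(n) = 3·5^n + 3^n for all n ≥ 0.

Base case: T(0) = 4, and 3·5^0 + 3^0 = 3 + 1 = 4.
Assume T(k) = 3·5^k + 3^k for some k ≥ 0.
Then T(k+1) = 5T(k) − 2·3^k = 5·(3·5^k + 3^k) − 2·3^k = 3·5^{k+1} + 5·3^k − 2·3^k = 3·5^{k+1} + 3·3^k = 3·5^{k+1} + 3^{k+1}.
This completes the inductive step, so T(n) = 3·5^n + 3^n for all n ≥ 0.

T(n) = 3·5^n + 3^n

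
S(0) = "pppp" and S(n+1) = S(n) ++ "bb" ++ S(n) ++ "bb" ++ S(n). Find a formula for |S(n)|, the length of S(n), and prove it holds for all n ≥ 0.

Claim: |S(n)| = 6·3^n − 2.

Base case: |S(0)| = 4, and 6·3^0 − 2 = 4.
Assume |S(j)| = 6·3^j − 2.
Then |S(j+1)| = 3|S(j)| + 4 = 3(6·3^j − 2) + 4 = 6·3^{j+1} − 6 + 4 = 6·3^{j+1} − 2.
So the formula holds for j+1, and by induction |S(n)| = 6·3^n − 2 for all n ≥ 0.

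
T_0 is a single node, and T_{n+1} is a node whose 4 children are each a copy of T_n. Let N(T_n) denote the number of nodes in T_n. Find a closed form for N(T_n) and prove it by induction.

Claim: N(T_n) = (4^{n+1} − 1)/3.

Base case: N(T_0) = 1, and (4^{0+1} − 1)/3 = 1.
Assume N(T_j) = (4^{j+1} − 1)/3.
Then N(T_{j+1}) = 1 + 4N(T_j) = 1 + 4·(4^{j+1} − 1)/3 = 1 + (4^{j+2} − 4)/3 = (3 + 4^{j+2} − 4)/3 = (4^{j+2} − 1)/3.
Hence N(T_n) = (4^{n+1} − 1)/3 for every n ≥ 0, by induction.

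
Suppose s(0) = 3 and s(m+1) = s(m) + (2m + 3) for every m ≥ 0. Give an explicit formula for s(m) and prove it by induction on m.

Claim: s(m) = m^2 + 2m + 3.

Base case: s(0) = 3, and 0^2 + 2·0 + 3 = 3.
Assume s(j) = j^2 + 2j + 3.
Then s(j+1) = s(j) + (2j + 3) = (j^2 + 2j + 3) + (2j + 3) = j^2 + 4j + 6,
and (j+1)^2 + 2·(j+1) + 3 = j^2 + 4j + 6.
By induction, s(m) = m^2 + 2m + 3 for all m ≥ 0.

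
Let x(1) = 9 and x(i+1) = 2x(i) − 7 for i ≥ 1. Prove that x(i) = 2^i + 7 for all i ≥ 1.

Base case: x(1) = 9, and 2^1 + 7 = 2 + 7 = 9.
Assume x(m) = 2^m + 7 for some m ≥ 1.
Then x(m+1) = 2x(m) − 7 = 2·(2^m + 7) − 7 = 2^{m+1} + 14 − 7 = 2^{m+1} + 7.
By induction, x(i) = 2^i + 7 for all i ≥ 1.

x(i) = 2^i + 7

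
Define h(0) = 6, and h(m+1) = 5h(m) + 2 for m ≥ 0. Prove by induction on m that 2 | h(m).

Base case: h(0) = 6 = 2·3, so 2 | h(0).
Assume 2 | h(j), so h(j) = 2t for some integer t.
Then h(j+1) = 5h(j) + 2 = 5·(2t) + 2 = 2(5t + 1), so 2 | h(j+1).
By induction, 2 | h(m) for all m ≥ 0.

2 | h(m)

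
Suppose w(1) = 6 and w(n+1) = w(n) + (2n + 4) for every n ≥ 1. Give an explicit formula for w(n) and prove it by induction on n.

Claim: w(n) = n^2 + 3n + 2.

Base case: w(1) = 6, and 1^2 + 3·1 + 2 = 6.
Assume w(r) = r^2 + 3r + 2.
Then w(r+1) = w(r) + (2r + 4) = (r^2 + 3r + 2) + (2r + 4) = r^2 + 5r + 6,
and (r+1)^2 + 3·(r+1) + 2 = r^2 + 5r + 6.
Hence w(n) = n^2 + 3n + 2 for every n ≥ 1, by induction.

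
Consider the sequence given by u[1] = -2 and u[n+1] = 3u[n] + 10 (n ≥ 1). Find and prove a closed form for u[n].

Claim: u[n] = 3^n − 5.

Base case: u[1] = -2, and 3^1 − 5 = 3 − 5 = -2.
Assume u[j] = 3^j − 5 for some j ≥ 1.
Then u[j+1] = 3u[j] + 10 = 3·(3^j − 5) + 10 = 3^{j+1} − 15 + 10 = 3^{j+1} − 5.
Hence u[n] = 3^n − 5 for every n ≥ 1, by induction.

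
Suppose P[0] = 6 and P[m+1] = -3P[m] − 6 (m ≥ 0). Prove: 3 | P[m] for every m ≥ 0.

Base case: P[0] = 6 = 3·2, so 3 | P[0].
Assume 3 | P[j], so P[j] = 3t for some integer t.
Then P[j+1] = -3P[j] − 6 = -3·(3t) − 6 = 3(-3t − 2), so 3 | P[j+1].
By induction, 3 | P[m] for all m ≥ 0.

3 | P[m]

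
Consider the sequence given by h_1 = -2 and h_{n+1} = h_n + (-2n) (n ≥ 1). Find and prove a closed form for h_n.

Claim: h_n = -n^2 + n − 2.

Base case: h_1 = -2, and -1^2 + 1 − 2 = -2.
Assume h_k = -k^2 + k − 2.
Then h_{k+1} = h_k + (-2k) = (-k^2 + k − 2) + (-2k) = -k^2 − k − 2,
and -(k+1)^2 + (k+1) − 2 = -k^2 − k − 2.
By induction, h_n = -n^2 + n − 2 for all n ≥ 1.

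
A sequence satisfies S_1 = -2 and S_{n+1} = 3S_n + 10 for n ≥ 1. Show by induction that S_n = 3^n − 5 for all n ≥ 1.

Base case: S_1 = -2, and 3^1 − 5 = 3 − 5 = -2.
Assume S_r = 3^r − 5 for some r ≥ 1.
Then S_{r+1} = 3S_r + 10 = 3·(3^r − 5) + 10 = 3^{r+1} − 15 + 10 = 3^{r+1} − 5.
By induction, S_n = 3^n − 5 for all n ≥ 1.

S_n = 3^n − 5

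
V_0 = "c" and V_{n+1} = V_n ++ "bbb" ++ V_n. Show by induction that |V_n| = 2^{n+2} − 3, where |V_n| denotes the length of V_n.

Base case: |V_0| = 1, and 2^{0+2} − 3 = 1.
Assume |V_m| = 2^{m+2} − 3.
Then |V_{m+1}| = |V_m| + 3 + |V_m| = 2|V_m| + 3 = 2(2^{m+2} − 3) + 3 = 2^{m+3} − 6 + 3 = 2^{m+3} − 3.
This completes the inductive step, so |V_n| = 2^{n+2} − 3 for all n ≥ 0.

|V_n| = 2^{n+2} − 3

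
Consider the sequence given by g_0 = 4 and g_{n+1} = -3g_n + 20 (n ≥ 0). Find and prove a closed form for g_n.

Claim: g_n = -(-3)^n + 5.

Base case: g_0 = 4, and -(-3)^0 + 5 = -1 + 5 = 4.
Assume g_j = -(-3)^j + 5 for some j ≥ 0.
Then g_{j+1} = -3g_j + 20 = -3·(-(-3)^j + 5) + 20 = 3·(-3)^j − 15 + 20 = -(-3)^{j+1} + 5.
So the formula holds for j+1, and by induction g_n = -(-3)^n + 5 for all n ≥ 0.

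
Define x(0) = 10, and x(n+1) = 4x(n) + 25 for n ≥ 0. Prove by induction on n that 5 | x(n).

Base case: x(0) = 10 = 5·2, so 5 | x(0).
Assume 5 | x(k), so x(k) = 5t for some integer t.
Then x(k+1) = 4x(k) + 25 = 4·(5t) + 25 = 5(4t + 5), so 5 | x(k+1).
This completes the inductive step, so 5 | x(n) for all n ≥ 0.

5 | x(n)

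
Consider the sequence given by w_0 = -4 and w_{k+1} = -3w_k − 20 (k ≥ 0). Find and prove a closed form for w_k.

Claim: w_k = (-3)^k − 5.

Base case: w_0 = -4, and (-3)^0 − 5 = 1 − 5 = -4.
Assume w_m = (-3)^m − 5 for some m ≥ 0.
Then w_{m+1} = -3w_m − 20 = -3·((-3)^m − 5) − 20 = -3·(-3)^m + 15 − 20 = (-3)^{m+1} − 5.
This completes the inductive step, so w_k = (-3)^k − 5 for all k ≥ 0.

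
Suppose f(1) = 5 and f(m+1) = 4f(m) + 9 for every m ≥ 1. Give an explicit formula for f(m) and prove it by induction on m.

Claim: f(m) = 2·4^m − 3.

Base case: f(1) = 5, and 2·4^1 − 3 = 8 − 3 = 5.
Assume f(r) = 2·4^r − 3 for some r ≥ 1.
Then f(r+1) = 4f(r) + 9 = 4·(2·4^r − 3) + 9 = 8·4^r − 12 + 9 = 2·4^{r+1} − 3.
This completes the inductive step, so f(m) = 2·4^m − 3 for all m ≥ 1.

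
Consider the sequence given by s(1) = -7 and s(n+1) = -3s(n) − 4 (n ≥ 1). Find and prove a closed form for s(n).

Claim: s(n) = 2·(-3)^n − 1.

Base case: s(1) = -7, and 2·(-3)^1 − 1 = -6 − 1 = -7.
Assume s(m) = 2·(-3)^m − 1 for some m ≥ 1.
Then s(m+1) = -3s(m) − 4 = -3·(2·(-3)^m − 1) − 4 = -6·(-3)^m + 3 − 4 = 2·(-3)^{m+1} − 1.
This completes the inductive step, so s(n) = 2·(-3)^n − 1 for all n ≥ 1.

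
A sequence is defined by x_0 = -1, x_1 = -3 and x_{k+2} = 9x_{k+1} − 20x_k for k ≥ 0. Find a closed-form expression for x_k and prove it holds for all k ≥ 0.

Claim: x_k = 5^k − 2·4^k.

Base cases: x_0 = -1 and 5^0 − 2·4^0 = -1; x_1 = -3 and 5^1 − 2·4^1 = -3.
Assume x_j = 5^j − 2·4^j for all 0 ≤ j ≤ m, where m ≥ 1.
Then x_{m+1} = 9x_m − 20x_{m−1} = 9·(5^m − 2·4^m) − 20·(5^{m−1} − 2·4^{m−1}) = (9·5 − 20)5^{m−1} − 2·(9·4 − 20)4^{m−1} = 25·5^{m−1} − 32·4^{m−1} = 5^{m+1} − 2·4^{m+1}.
So the formula holds for m+1, and by strong induction x_k = 5^k − 2·4^k for all k ≥ 0.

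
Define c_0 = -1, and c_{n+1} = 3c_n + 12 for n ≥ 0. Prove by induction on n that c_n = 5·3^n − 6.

Base case: c_0 = -1, and 5·3^0 − 6 = 5 − 6 = -1.
Assume c_j = 5·3^j − 6 for some j ≥ 0.
Then c_{j+1} = 3c_j + 12 = 3·(5·3^j − 6) + 12 = 15·3^j − 18 + 12 = 5·3^{j+1} − 6.
Hence c_n = 5·3^n − 6 for every n ≥ 0, by induction.

c_n = 5·3^n − 6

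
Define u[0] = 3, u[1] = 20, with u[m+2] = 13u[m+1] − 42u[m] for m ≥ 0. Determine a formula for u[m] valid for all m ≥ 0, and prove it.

Claim: u[m] = 6^m + 2·7^m.

Base cases: u[0] = 3 and 6^0 + 2·7^0 = 3; u[1] = 20 and 6^1 + 2·7^1 = 20.
Assume u[j] = 6^j + 2·7^j for all 0 ≤ j ≤ r, where r ≥ 1.
Then u[r+1] = 13u[r] − 42u[r−1] = 13·(6^r + 2·7^r) − 42·(6^{r−1} + 2·7^{r−1}) = (13·6 − 42)6^{r−1} + 2·(13·7 − 42)7^{r−1} = 36·6^{r−1} + 98·7^{r−1} = 6^{r+1} + 2·7^{r+1}.
Hence u[m] = 6^m + 2·7^m for every m ≥ 0, by strong induction.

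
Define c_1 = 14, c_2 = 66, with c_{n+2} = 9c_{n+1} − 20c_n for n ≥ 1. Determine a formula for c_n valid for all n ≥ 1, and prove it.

Claim: c_n = 2·5^n + 4^n.

Base cases: c_1 = 14 and 2·5^1 + 4^1 = 14; c_2 = 66 and 2·5^2 + 4^2 = 66.
Assume c_j = 2·5^j + 4^j for all 1 ≤ j ≤ k, where k ≥ 2.
Then c_{k+1} = 9c_k − 20c_{k−1} = 9·(2·5^k + 4^k) − 20·(2·5^{k−1} + 4^{k−1}) = 2·(9·5 − 20)5^{k−1} + (9·4 − 20)4^{k−1} = 50·5^{k−1} + 16·4^{k−1} = 2·5^{k+1} + 4^{k+1}.
By strong induction, c_n = 2·5^n + 4^n for all n ≥ 1.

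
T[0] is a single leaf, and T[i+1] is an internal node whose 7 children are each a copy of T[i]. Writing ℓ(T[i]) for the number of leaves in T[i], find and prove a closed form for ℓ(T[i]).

Claim: ℓ(T[i]) = 7^i.

Base case: ℓ(T[0]) = 1, and 7^0 = 1.
Assume ℓ(T[j]) = 7^j.
Then ℓ(T[j+1]) = 7·ℓ(T[j]) = 7·7^j = 7^{j+1}.
By induction, ℓ(T[i]) = 7^i for all i ≥ 0.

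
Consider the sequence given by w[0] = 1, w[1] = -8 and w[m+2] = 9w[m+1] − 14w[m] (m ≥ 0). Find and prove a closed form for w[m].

Claim: w[m] = 3·2^m − 2·7^m.

Base cases: w[0] = 1 and 3·2^0 − 2·7^0 = 1; w[1] = -8 and 3·2^1 − 2·7^1 = -8.
Assume w[j] = 3·2^j − 2·7^j for all 0 ≤ j ≤ r, where r ≥ 1.
Then w[r+1] = 9w[r] − 14w[r−1] = 9·(3·2^r − 2·7^r) − 14·(3·2^{r−1} − 2·7^{r−1}) = 3·(9·2 − 14)2^{r−1} − 2·(9·7 − 14)7^{r−1} = 12·2^{r−1} − 98·7^{r−1} = 3·2^{r+1} − 2·7^{r+1}.
By strong induction, w[m] = 3·2^m − 2·7^m for all m ≥ 0.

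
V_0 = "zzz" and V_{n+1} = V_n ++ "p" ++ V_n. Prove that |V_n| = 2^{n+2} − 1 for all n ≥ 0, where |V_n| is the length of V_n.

Base case: |V_0| = 3, and 2^{0+2} − 1 = 3.
Assume |V_r| = 2^{r+2} − 1.
Then |V_{r+1}| = |V_r| + 1 + |V_r| = 2|V_r| + 1 = 2(2^{r+2} − 1) + 1 = 2^{r+3} − 2 + 1 = 2^{r+3} − 1.
By induction, |V_n| = 2^{n+2} − 1 for all n ≥ 0.

|V_n| = 2^{n+2} − 1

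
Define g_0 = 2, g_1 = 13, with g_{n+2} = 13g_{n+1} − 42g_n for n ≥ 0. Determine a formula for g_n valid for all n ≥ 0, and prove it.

Claim: g_n = 6^n + 7^n.

Base cases: g_0 = 2 and 6^0 + 7^0 = 2; g_1 = 13 and 6^1 + 7^1 = 13.
Assume g_j = 6^j + 7^j for all 0 ≤ j ≤ r, where r ≥ 1.
Then g_{r+1} = 13g_r − 42g_{r−1} = 13·(6^r + 7^r) − 42·(6^{r−1} + 7^{r−1}) = (13·6 − 42)6^{r−1} + (13·7 − 42)7^{r−1} = 36·6^{r−1} + 49·7^{r−1} = 6^{r+1} + 7^{r+1}.
This completes the inductive step, so g_n = 6^n + 7^n for all n ≥ 0.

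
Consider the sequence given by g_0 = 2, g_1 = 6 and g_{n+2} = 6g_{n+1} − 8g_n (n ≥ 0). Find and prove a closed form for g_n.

Claim: g_n = 4^n + 2^n.

Base cases: g_0 = 2 and 4^0 + 2^0 = 2; g_1 = 6 and 4^1 + 2^1 = 6.
Assume g_i = 4^i + 2^i for all 0 ≤ i ≤ j, where j ≥ 1.
Then g_{j+1} = 6g_j − 8g_{j−1} = 6·(4^j + 2^j) − 8·(4^{j−1} + 2^{j−1}) = (6·4 − 8)4^{j−1} + (6·2 − 8)2^{j−1} = 16·4^{j−1} + 4·2^{j−1} = 4^{j+1} + 2^{j+1}.
Hence g_n = 4^n + 2^n for every n ≥ 0, by strong induction.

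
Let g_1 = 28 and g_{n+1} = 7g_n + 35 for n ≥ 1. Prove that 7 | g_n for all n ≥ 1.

Base case: g_1 = 28 = 7·4, so 7 | g_1.
Assume 7 | g_k, so g_k = 7t for some integer t.
Then g_{k+1} = 7g_k + 35 = 7·(7t) + 35 = 7(7t + 5), so 7 | g_{k+1}.
This completes the inductive step, so 7 | g_n for all n ≥ 1.

7 | g_n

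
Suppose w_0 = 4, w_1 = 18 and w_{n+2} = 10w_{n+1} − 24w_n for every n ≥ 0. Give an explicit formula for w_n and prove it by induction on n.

Claim: w_n = 3·4^n + 6^n.

Base cases: w_0 = 4 and 3·4^0 + 6^0 = 4; w_1 = 18 and 3·4^1 + 6^1 = 18.
Assume w_j = 3·4^j + 6^j for all 0 ≤ j ≤ r, where r ≥ 1.
Then w_{r+1} = 10w_r − 24w_{r−1} = 10·(3·4^r + 6^r) − 24·(3·4^{r−1} + 6^{r−1}) = 3·(10·4 − 24)4^{r−1} + (10·6 − 24)6^{r−1} = 48·4^{r−1} + 36·6^{r−1} = 3·4^{r+1} + 6^{r+1}.
Hence w_n = 3·4^n + 6^n for every n ≥ 0, by strong induction.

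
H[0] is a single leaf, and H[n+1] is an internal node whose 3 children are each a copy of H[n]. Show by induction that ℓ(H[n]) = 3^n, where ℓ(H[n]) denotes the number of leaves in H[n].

Base case: ℓ(H[0]) = 1, and 3^0 = 1.
Assume ℓ(H[r]) = 3^r.
Then ℓ(H[r+1]) = 3·ℓ(H[r]) = 3·3^r = 3^{r+1}.
Hence ℓ(H[n]) = 3^n for every n ≥ 0, by induction.

ℓ(H[n]) = 3^n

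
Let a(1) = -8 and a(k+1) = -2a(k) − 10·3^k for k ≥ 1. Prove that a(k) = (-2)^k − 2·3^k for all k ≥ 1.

Base case: a(1) = -8, and (-2)^1 − 2·3^1 = -2 − 6 = -8.
Assume a(r) = (-2)^r − 2·3^r for some r ≥ 1.
Then a(r+1) = -2a(r) − 10·3^r = -2·((-2)^r − 2·3^r) − 10·3^r = (-2)^{r+1} + 4·3^r − 10·3^r = (-2)^{r+1} − 6·3^r = (-2)^{r+1} − 2·3^{r+1}.
So the formula holds for r+1, and by induction a(k) = (-2)^k − 2·3^k for all k ≥ 1.

a(k) = (-2)^k − 2·3^k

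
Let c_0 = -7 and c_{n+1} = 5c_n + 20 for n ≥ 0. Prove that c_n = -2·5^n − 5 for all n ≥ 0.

Base case: c_0 = -7, and -2·5^0 − 5 = -2 − 5 = -7.
Assume c_k = -2·5^k − 5 for some k ≥ 0.
Then c_{k+1} = 5c_k + 20 = 5·(-2·5^k − 5) + 20 = -10·5^k − 25 + 20 = -2·5^{k+1} − 5.
So the formula holds for k+1, and by induction c_n = -2·5^n − 5 for all n ≥ 0.

c_n = -2·5^n − 5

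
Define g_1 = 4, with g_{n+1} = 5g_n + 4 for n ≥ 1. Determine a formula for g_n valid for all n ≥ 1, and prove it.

Claim: g_n = 5^n − 1.

Base case: g_1 = 4, and 5^1 − 1 = 5 − 1 = 4.
Assume g_k = 5^k − 1 for some k ≥ 1.
Then g_{k+1} = 5g_k + 4 = 5·(5^k − 1) + 4 = 5^{k+1} − 5 + 4 = 5^{k+1} − 1.
So the formula holds for k+1, and by induction g_n = 5^n − 1 for all n ≥ 1.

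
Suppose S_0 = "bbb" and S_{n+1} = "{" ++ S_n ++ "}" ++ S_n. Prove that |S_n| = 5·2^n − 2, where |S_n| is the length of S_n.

Base case: |S_0| = 3, and 5·2^0 − 2 = 3.
Assume |S_m| = 5·2^m − 2.
Then |S_{m+1}| = 1 + |S_m| + 1 + |S_m| = 2|S_m| + 2 = 2(5·2^m − 2) + 2 = 5·2^{m+1} − 4 + 2 = 5·2^{m+1} − 2.
This completes the inductive step, so |S_n| = 5·2^n − 2 for all n ≥ 0.

|S_n| = 5·2^n − 2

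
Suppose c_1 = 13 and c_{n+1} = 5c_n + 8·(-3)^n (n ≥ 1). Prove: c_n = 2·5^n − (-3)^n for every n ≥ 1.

Base case: c_1 = 13, and 2·5^1 − (-3)^1 = 10 + 3 = 13.
Assume c_m = 2·5^m − (-3)^m for some m ≥ 1.
Then c_{m+1} = 5c_m + 8·(-3)^m = 5·(2·5^m − (-3)^m) + 8·(-3)^m = 2·5^{m+1} − 5·(-3)^m + 8·(-3)^m = 2·5^{m+1} + 3·(-3)^m = 2·5^{m+1} − (-3)^{m+1}.
By induction, c_n = 2·5^n − (-3)^n for all n ≥ 1.

c_n = 2·5^n − (-3)^n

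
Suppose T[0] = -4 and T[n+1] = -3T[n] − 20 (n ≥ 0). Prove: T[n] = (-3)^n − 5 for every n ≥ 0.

Base case: T[0] = -4, and (-3)^0 − 5 = 1 − 5 = -4.
Assume T[r] = (-3)^r − 5 for some r ≥ 0.
Then T[r+1] = -3T[r] − 20 = -3·((-3)^r − 5) − 20 = -3·(-3)^r + 15 − 20 = (-3)^{r+1} − 5.
Hence T[n] = (-3)^n − 5 for every n ≥ 0, by induction.

T[n] = (-3)^n − 5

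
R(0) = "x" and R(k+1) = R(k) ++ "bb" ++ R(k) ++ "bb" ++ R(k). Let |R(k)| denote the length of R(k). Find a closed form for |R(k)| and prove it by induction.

Claim: |R(k)| = 3^{k+1} − 2.

Base case: |R(0)| = 1, and 3^{0+1} − 2 = 1.
Assume |R(j)| = 3^{j+1} − 2.
Then |R(j+1)| = 3|R(j)| + 4 = 3(3^{j+1} − 2) + 4 = 3^{j+2} − 6 + 4 = 3^{j+2} − 2.
By induction, |R(k)| = 3^{k+1} − 2 for all k ≥ 0.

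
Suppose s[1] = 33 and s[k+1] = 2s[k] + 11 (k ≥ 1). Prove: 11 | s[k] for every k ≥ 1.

Base case: s[1] = 33 = 11·3, so 11 | s[1].
Assume 11 | s[j], so s[j] = 11t for some integer t.
Then s[j+1] = 2s[j] + 11 = 2·(11t) + 11 = 11(2t + 1), so 11 | s[j+1].
This completes the inductive step, so 11 | s[k] for all k ≥ 1.

11 | s[k]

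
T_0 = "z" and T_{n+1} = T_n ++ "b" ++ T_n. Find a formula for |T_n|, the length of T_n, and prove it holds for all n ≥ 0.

Claim: |T_n| = 2^{n+1} − 1.

Base case: |T_0| = 1, and 2^{0+1} − 1 = 1.
Assume |T_j| = 2^{j+1} − 1.
Then |T_{j+1}| = |T_j| + 1 + |T_j| = 2|T_j| + 1 = 2(2^{j+1} − 1) + 1 = 2^{j+2} − 2 + 1 = 2^{j+2} − 1.
So the formula holds for j+1, and by induction |T_n| = 2^{n+1} − 1 for all n ≥ 0.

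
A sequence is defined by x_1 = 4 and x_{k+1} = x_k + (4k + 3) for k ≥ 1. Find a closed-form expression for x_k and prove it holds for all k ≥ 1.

Claim: x_k = 2k^2 + k + 1.

Base case: x_1 = 4, and 2·1^2 + 1 + 1 = 4.
Assume x_m = 2m^2 + m + 1.
Then x_{m+1} = x_m + (4m + 3) = (2m^2 + m + 1) + (4m + 3) = 2m^2 + 5m + 4,
and 2·(m+1)^2 + (m+1) + 1 = 2m^2 + 5m + 4.
Hence x_k = 2k^2 + k + 1 for every k ≥ 1, by induction.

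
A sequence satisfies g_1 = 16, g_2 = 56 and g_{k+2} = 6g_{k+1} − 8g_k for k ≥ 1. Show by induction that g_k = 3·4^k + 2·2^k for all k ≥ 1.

Base cases: g_1 = 16 and 3·4^1 + 2·2^1 = 16; g_2 = 56 and 3·4^2 + 2·2^2 = 56.
Assume g_i = 3·4^i + 2·2^i for all 1 ≤ i ≤ j, where j ≥ 2.
Then g_{j+1} = 6g_j − 8g_{j−1} = 6·(3·4^j + 2·2^j) − 8·(3·4^{j−1} + 2·2^{j−1}) = 3·(6·4 − 8)4^{j−1} + 2·(6·2 − 8)2^{j−1} = 48·4^{j−1} + 8·2^{j−1} = 3·4^{j+1} + 2·2^{j+1}.
This completes the inductive step, so g_k = 3·4^k + 2·2^k for all k ≥ 1.

g_k = 3·4^k + 2·2^k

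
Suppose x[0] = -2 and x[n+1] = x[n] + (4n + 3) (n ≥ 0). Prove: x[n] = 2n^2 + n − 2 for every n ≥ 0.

Base case: x[0] = -2, and 2·0^2 + 0 − 2 = -2.
Assume x[m] = 2m^2 + m − 2.
Then x[m+1] = x[m] + (4m + 3) = (2m^2 + m − 2) + (4m + 3) = 2m^2 + 5m + 1,
and 2·(m+1)^2 + (m+1) − 2 = 2m^2 + 5m + 1.
This completes the inductive step, so x[n] = 2n^2 + n − 2 for all n ≥ 0.

x[n] = 2n^2 + n − 2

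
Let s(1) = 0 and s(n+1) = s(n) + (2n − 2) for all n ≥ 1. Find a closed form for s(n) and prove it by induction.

Claim: s(n) = n^2 − 3n + 2.

Base case: s(1) = 0, and 1^2 − 3·1 + 2 = 0.
Assume s(j) = j^2 − 3j + 2.
Then s(j+1) = s(j) + (2j − 2) = (j^2 − 3j + 2) + (2j − 2) = j^2 − j,
and (j+1)^2 − 3·(j+1) + 2 = j^2 − j.
Hence s(n) = n^2 − 3n + 2 for every n ≥ 1, by induction.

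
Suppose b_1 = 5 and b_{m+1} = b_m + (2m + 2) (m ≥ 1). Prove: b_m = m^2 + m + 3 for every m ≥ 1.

Base case: b_1 = 5, and 1^2 + 1 + 3 = 5.
Assume b_j = j^2 + j + 3.
Then b_{j+1} = b_j + (2j + 2) = (j^2 + j + 3) + (2j + 2) = j^2 + 3j + 5,
and (j+1)^2 + (j+1) + 3 = j^2 + 3j + 5.
By induction, b_m = m^2 + m + 3 for all m ≥ 1.

b_m = m^2 + m + 3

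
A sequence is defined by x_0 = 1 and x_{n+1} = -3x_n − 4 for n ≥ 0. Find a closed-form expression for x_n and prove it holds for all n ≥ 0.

Claim: x_n = 2·(-3)^n − 1.

Base case: x_0 = 1, and 2·(-3)^0 − 1 = 2 − 1 = 1.
Assume x_k = 2·(-3)^k − 1 for some k ≥ 0.
Then x_{k+1} = -3x_k − 4 = -3·(2·(-3)^k − 1) − 4 = -6·(-3)^k + 3 − 4 = 2·(-3)^{k+1} − 1.
Hence x_n = 2·(-3)^n − 1 for every n ≥ 0, by induction.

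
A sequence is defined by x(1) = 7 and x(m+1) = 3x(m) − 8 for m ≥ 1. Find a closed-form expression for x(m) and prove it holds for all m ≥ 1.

Claim: x(m) = 3^m + 4.

Base case: x(1) = 7, and 3^1 + 4 = 3 + 4 = 7.
Assume x(r) = 3^r + 4 for some r ≥ 1.
Then x(r+1) = 3x(r) − 8 = 3·(3^r + 4) − 8 = 3^{r+1} + 12 − 8 = 3^{r+1} + 4.
Hence x(m) = 3^m + 4 for every m ≥ 1, by induction.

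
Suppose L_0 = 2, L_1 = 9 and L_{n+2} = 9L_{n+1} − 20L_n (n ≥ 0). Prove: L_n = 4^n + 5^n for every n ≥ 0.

Base cases: L_0 = 2 and 4^0 + 5^0 = 2; L_1 = 9 and 4^1 + 5^1 = 9.
Assume L_i = 4^i + 5^i for all 0 ≤ i ≤ j, where j ≥ 1.
Then L_{j+1} = 9L_j − 20L_{j−1} = 9·(4^j + 5^j) − 20·(4^{j−1} + 5^{j−1}) = (9·4 − 20)4^{j−1} + (9·5 − 20)5^{j−1} = 16·4^{j−1} + 25·5^{j−1} = 4^{j+1} + 5^{j+1}.
So the formula holds for j+1, and by strong induction L_n = 4^n + 5^n for all n ≥ 0.

L_n = 4^n + 5^n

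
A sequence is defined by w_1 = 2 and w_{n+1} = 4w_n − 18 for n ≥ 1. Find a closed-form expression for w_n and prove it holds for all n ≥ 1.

Claim: w_n = -4^n + 6.

Base case: w_1 = 2, and -4^1 + 6 = -4 + 6 = 2.
Assume w_m = -4^m + 6 for some m ≥ 1.
Then w_{m+1} = 4w_m − 18 = 4·(-4^m + 6) − 18 = -4^{m+1} + 24 − 18 = -4^{m+1} + 6.
By induction, w_n = -4^n + 6 for all n ≥ 1.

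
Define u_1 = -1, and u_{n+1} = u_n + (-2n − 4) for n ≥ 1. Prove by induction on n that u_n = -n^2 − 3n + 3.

Base case: u_1 = -1, and -1^2 − 3·1 + 3 = -1.
Assume u_m = -m^2 − 3m + 3.
Then u_{m+1} = u_m + (-2m − 4) = (-m^2 − 3m + 3) + (-2m − 4) = -m^2 − 5m − 1,
and -(m+1)^2 − 3·(m+1) + 3 = -m^2 − 5m − 1.
This completes the inductive step, so u_n = -n^2 − 3n + 3 for all n ≥ 1.

u_n = -n^2 − 3n + 3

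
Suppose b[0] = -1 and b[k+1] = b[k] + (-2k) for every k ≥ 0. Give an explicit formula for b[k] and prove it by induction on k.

Claim: b[k] = -k^2 + k − 1.

Base case: b[0] = -1, and -0^2 + 0 − 1 = -1.
Assume b[r] = -r^2 + r − 1.
Then b[r+1] = b[r] + (-2r) = (-r^2 + r − 1) + (-2r) = -r^2 − r − 1,
and -(r+1)^2 + (r+1) − 1 = -r^2 − r − 1.
By induction, b[k] = -k^2 + k − 1 for all k ≥ 0.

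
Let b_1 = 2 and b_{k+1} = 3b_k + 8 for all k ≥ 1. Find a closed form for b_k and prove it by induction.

Claim: b_k = 2·3^k − 4.

Base case: b_1 = 2, and 2·3^1 − 4 = 6 − 4 = 2.
Assume b_j = 2·3^j − 4 for some j ≥ 1.
Then b_{j+1} = 3b_j + 8 = 3·(2·3^j − 4) + 8 = 6·3^j − 12 + 8 = 2·3^{j+1} − 4.
By induction, b_k = 2·3^k − 4 for all k ≥ 1.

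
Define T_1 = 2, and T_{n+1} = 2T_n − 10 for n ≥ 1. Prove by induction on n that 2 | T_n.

Base case: T_1 = 2 = 2·1, so 2 | T_1.
Assume 2 | T_j, so T_j = 2t for some integer t.
Then T_{j+1} = 2T_j − 10 = 2·(2t) − 10 = 2(2t − 5), so 2 | T_{j+1}.
So the property holds for j+1, and by induction 2 | T_n for all n ≥ 1.

2 | T_n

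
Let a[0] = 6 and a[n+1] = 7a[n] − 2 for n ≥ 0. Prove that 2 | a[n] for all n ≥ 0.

Base case: a[0] = 6 = 2·3, so 2 | a[0].
Assume 2 | a[k], so a[k] = 2t for some integer t.
Then a[k+1] = 7a[k] − 2 = 7·(2t) − 2 = 2(7t − 1), so 2 | a[k+1].
Hence 2 | a[n] for every n ≥ 0, by induction.

2 | a[n]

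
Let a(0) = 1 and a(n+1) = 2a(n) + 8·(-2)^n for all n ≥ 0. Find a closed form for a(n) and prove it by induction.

Claim: a(n) = 3·2^n − 2·(-2)^n.

Base case: a(0) = 1, and 3·2^0 − 2·(-2)^0 = 3 − 2 = 1.
Assume a(m) = 3·2^m − 2·(-2)^m for some m ≥ 0.
Then a(m+1) = 2a(m) + 8·(-2)^m = 2·(3·2^m − 2·(-2)^m) + 8·(-2)^m = 3·2^{m+1} − 4·(-2)^m + 8·(-2)^m = 3·2^{m+1} + 4·(-2)^m = 3·2^{m+1} − 2·(-2)^{m+1}.
Hence a(n) = 3·2^n − 2·(-2)^n for every n ≥ 0, by induction.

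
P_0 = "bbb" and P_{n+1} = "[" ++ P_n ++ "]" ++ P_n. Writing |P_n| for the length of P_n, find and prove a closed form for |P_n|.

Claim: |P_n| = 5·2^n − 2.

Base case: |P_0| = 3, and 5·2^0 − 2 = 3.
Assume |P_j| = 5·2^j − 2.
Then |P_{j+1}| = 1 + |P_j| + 1 + |P_j| = 2|P_j| + 2 = 2(5·2^j − 2) + 2 = 5·2^{j+1} − 4 + 2 = 5·2^{j+1} − 2.
By induction, |P_n| = 5·2^n − 2 for all n ≥ 0.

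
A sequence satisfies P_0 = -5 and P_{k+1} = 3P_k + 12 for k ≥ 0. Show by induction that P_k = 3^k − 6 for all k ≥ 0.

Base case: P_0 = -5, and 3^0 − 6 = 1 − 6 = -5.
Assume P_m = 3^m − 6 for some m ≥ 0.
Then P_{m+1} = 3P_m + 12 = 3·(3^m − 6) + 12 = 3^{m+1} − 18 + 12 = 3^{m+1} − 6.
So the formula holds for m+1, and by induction P_k = 3^k − 6 for all k ≥ 0.

P_k = 3^k − 6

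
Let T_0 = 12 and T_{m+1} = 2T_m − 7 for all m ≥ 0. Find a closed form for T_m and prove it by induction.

Claim: T_m = 5·2^m + 7.

Base case: T_0 = 12, and 5·2^0 + 7 = 5 + 7 = 12.
Assume T_r = 5·2^r + 7 for some r ≥ 0.
Then T_{r+1} = 2T_r − 7 = 2·(5·2^r + 7) − 7 = 10·2^r + 14 − 7 = 5·2^{r+1} + 7.
So the formula holds for r+1, and by induction T_m = 5·2^m + 7 for all m ≥ 0.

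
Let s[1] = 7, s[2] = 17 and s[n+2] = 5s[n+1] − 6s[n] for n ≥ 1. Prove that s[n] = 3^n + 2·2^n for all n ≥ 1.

Base cases: s[1] = 7 and 3^1 + 2·2^1 = 7; s[2] = 17 and 3^2 + 2·2^2 = 17.
Assume s[j] = 3^j + 2·2^j for all 1 ≤ j ≤ r, where r ≥ 2.
Then s[r+1] = 5s[r] − 6s[r−1] = 5·(3^r + 2·2^r) − 6·(3^{r−1} + 2·2^{r−1}) = (5·3 − 6)3^{r−1} + 2·(5·2 − 6)2^{r−1} = 9·3^{r−1} + 8·2^{r−1} = 3^{r+1} + 2·2^{r+1}.
By strong induction, s[n] = 3^n + 2·2^n for all n ≥ 1.

s[n] = 3^n + 2·2^n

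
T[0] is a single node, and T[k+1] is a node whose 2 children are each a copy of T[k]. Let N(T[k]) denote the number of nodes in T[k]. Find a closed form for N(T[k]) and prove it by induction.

Claim: N(T[k]) = 2^{k+1} − 1.

Base case: N(T[0]) = 1, and 2^{0+1} − 1 = 1.
Assume N(T[j]) = 2^{j+1} − 1.
Then N(T[j+1]) = 1 + 2N(T[j]) = 1 + 2(2^{j+1} − 1) = 2^{j+2} − 2 + 1 = 2^{j+2} − 1.
This completes the inductive step, so N(T[k]) = 2^{k+1} − 1 for all k ≥ 0.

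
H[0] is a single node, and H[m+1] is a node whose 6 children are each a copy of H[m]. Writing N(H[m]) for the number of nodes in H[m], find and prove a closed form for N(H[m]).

Claim: N(H[m]) = (6^{m+1} − 1)/5.

Base case: N(H[0]) = 1, and (6^{0+1} − 1)/5 = 1.
Assume N(H[k]) = (6^{k+1} − 1)/5.
Then N(H[k+1]) = 1 + 6N(H[k]) = 1 + 6·(6^{k+1} − 1)/5 = 1 + (6^{k+2} − 6)/5 = (5 + 6^{k+2} − 6)/5 = (6^{k+2} − 1)/5.
Hence N(H[m]) = (6^{m+1} − 1)/5 for every m ≥ 0, by induction.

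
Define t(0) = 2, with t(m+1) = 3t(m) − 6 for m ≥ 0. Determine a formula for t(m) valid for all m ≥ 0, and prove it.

Claim: t(m) = -3^m + 3.

Base case: t(0) = 2, and -3^0 + 3 = -1 + 3 = 2.
Assume t(j) = -3^j + 3 for some j ≥ 0.
Then t(j+1) = 3t(j) − 6 = 3·(-3^j + 3) − 6 = -3^{j+1} + 9 − 6 = -3^{j+1} + 3.
So the formula holds for j+1, and by induction t(m) = -3^m + 3 for all m ≥ 0.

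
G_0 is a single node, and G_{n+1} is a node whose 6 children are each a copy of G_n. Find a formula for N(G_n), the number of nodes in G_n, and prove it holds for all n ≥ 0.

Claim: N(G_n) = (6^{n+1} − 1)/5.

Base case: N(G_0) = 1, and (6^{0+1} − 1)/5 = 1.
Assume N(G_j) = (6^{j+1} − 1)/5.
Then N(G_{j+1}) = 1 + 6N(G_j) = 1 + 6·(6^{j+1} − 1)/5 = 1 + (6^{j+2} − 6)/5 = (5 + 6^{j+2} − 6)/5 = (6^{j+2} − 1)/5.
So the formula holds for j+1, and by induction N(G_n) = (6^{n+1} − 1)/5 for all n ≥ 0.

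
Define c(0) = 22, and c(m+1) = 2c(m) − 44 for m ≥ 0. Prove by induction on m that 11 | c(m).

Base case: c(0) = 22 = 11·2, so 11 | c(0).
Assume 11 | c(k), so c(k) = 11t for some integer t.
Then c(k+1) = 2c(k) − 44 = 2·(11t) − 44 = 11(2t − 4), so 11 | c(k+1).
By induction, 11 | c(m) for all m ≥ 0.

11 | c(m)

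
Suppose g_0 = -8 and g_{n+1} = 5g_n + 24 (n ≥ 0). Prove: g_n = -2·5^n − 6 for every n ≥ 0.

Base case: g_0 = -8, and -2·5^0 − 6 = -2 − 6 = -8.
Assume g_r = -2·5^r − 6 for some r ≥ 0.
Then g_{r+1} = 5g_r + 24 = 5·(-2·5^r − 6) + 24 = -10·5^r − 30 + 24 = -2·5^{r+1} − 6.
This completes the inductive step, so g_n = -2·5^n − 6 for all n ≥ 0.

g_n = -2·5^n − 6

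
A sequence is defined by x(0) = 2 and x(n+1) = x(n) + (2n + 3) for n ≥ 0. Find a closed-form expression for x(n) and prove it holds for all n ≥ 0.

Claim: x(n) = n^2 + 2n + 2.

Base case: x(0) = 2, and 0^2 + 2·0 + 2 = 2.
Assume x(m) = m^2 + 2m + 2.
Then x(m+1) = x(m) + (2m + 3) = (m^2 + 2m + 2) + (2m + 3) = m^2 + 4m + 5,
and (m+1)^2 + 2·(m+1) + 2 = m^2 + 4m + 5.
Hence x(n) = n^2 + 2n + 2 for every n ≥ 0, by induction.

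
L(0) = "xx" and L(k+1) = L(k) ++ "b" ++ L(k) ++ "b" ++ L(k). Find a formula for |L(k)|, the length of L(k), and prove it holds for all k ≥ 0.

Claim: |L(k)| = 3^{k+1} − 1.

Base case: |L(0)| = 2, and 3^{0+1} − 1 = 2.
Assume |L(m)| = 3^{m+1} − 1.
Then |L(m+1)| = 3|L(m)| + 2 = 3(3^{m+1} − 1) + 2 = 3^{m+2} − 3 + 2 = 3^{m+2} − 1.
By induction, |L(k)| = 3^{k+1} − 1 for all k ≥ 0.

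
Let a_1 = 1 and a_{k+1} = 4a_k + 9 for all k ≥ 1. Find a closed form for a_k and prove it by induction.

Claim: a_k = 4^k − 3.

Base case: a_1 = 1, and 4^1 − 3 = 4 − 3 = 1.
Assume a_m = 4^m − 3 for some m ≥ 1.
Then a_{m+1} = 4a_m + 9 = 4·(4^m − 3) + 9 = 4^{m+1} − 12 + 9 = 4^{m+1} − 3.
So the formula holds for m+1, and by induction a_k = 4^k − 3 for all k ≥ 1.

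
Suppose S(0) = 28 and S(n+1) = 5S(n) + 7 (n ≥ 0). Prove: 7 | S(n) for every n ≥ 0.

Base case: S(0) = 28 = 7·4, so 7 | S(0).
Assume 7 | S(r), so S(r) = 7t for some integer t.
Then S(r+1) = 5S(r) + 7 = 5·(7t) + 7 = 7(5t + 1), so 7 | S(r+1).
So the property holds for r+1, and by induction 7 | S(n) for all n ≥ 0.

7 | S(n)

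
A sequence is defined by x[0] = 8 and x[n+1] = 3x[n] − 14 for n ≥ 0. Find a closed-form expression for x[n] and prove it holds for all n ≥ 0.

Claim: x[n] = 3^n + 7.

Base case: x[0] = 8, and 3^0 + 7 = 1 + 7 = 8.
Assume x[k] = 3^k + 7 for some k ≥ 0.
Then x[k+1] = 3x[k] − 14 = 3·(3^k + 7) − 14 = 3^{k+1} + 21 − 14 = 3^{k+1} + 7.
This completes the inductive step, so x[n] = 3^n + 7 for all n ≥ 0.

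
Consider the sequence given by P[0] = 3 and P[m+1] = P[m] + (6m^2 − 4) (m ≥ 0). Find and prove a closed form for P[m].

Claim: P[m] = 2m^3 − 3m^2 − 3m + 3.

Base case: P[0] = 3, and 2·0^3 − 3·0^2 − 3·0 + 3 = 3.
Assume P[k] = 2k^3 − 3k^2 − 3k + 3.
Then P[k+1] = P[k] + (6k^2 − 4) = (2k^3 − 3k^2 − 3k + 3) + (6k^2 − 4) = 2k^3 + 3k^2 − 3k − 1,
and 2·(k+1)^3 − 3·(k+1)^2 − 3·(k+1) + 3 = 2k^3 + 3k^2 − 3k − 1.
Hence P[m] = 2m^3 − 3m^2 − 3m + 3 for every m ≥ 0, by induction.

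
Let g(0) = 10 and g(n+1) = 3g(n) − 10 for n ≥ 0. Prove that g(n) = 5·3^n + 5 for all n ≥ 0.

Base case: g(0) = 10, and 5·3^0 + 5 = 5 + 5 = 10.
Assume g(m) = 5·3^m + 5 for some m ≥ 0.
Then g(m+1) = 3g(m) − 10 = 3·(5·3^m + 5) − 10 = 15·3^m + 15 − 10 = 5·3^{m+1} + 5.
Hence g(n) = 5·3^n + 5 for every n ≥ 0, by induction.

g(n) = 5·3^n + 5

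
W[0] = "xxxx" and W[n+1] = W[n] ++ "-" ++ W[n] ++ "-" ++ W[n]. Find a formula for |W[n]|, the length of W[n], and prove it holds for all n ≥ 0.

Claim: |W[n]| = 5·3^n − 1.

Base case: |W[0]| = 4, and 5·3^0 − 1 = 4.
Assume |W[j]| = 5·3^j − 1.
Then |W[j+1]| = 3|W[j]| + 2 = 3(5·3^j − 1) + 2 = 5·3^{j+1} − 3 + 2 = 5·3^{j+1} − 1.
Hence |W[n]| = 5·3^n − 1 for every n ≥ 0, by induction.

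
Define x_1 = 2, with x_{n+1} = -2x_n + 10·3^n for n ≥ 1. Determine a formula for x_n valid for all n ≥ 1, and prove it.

Claim: x_n = 2·(-2)^n + 2·3^n.

Base case: x_1 = 2, and 2·(-2)^1 + 2·3^1 = -4 + 6 = 2.
Assume x_j = 2·(-2)^j + 2·3^j for some j ≥ 1.
Then x_{j+1} = -2x_j + 10·3^j = -2·(2·(-2)^j + 2·3^j) + 10·3^j = 2·(-2)^{j+1} − 4·3^j + 10·3^j = 2·(-2)^{j+1} + 6·3^j = 2·(-2)^{j+1} + 2·3^{j+1}.
Hence x_n = 2·(-2)^n + 2·3^n for every n ≥ 1, by induction.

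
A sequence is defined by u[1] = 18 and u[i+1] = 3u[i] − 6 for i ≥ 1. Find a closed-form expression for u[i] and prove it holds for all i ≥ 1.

Claim: u[i] = 5·3^i + 3.

Base case: u[1] = 18, and 5·3^1 + 3 = 15 + 3 = 18.
Assume u[r] = 5·3^r + 3 for some r ≥ 1.
Then u[r+1] = 3u[r] − 6 = 3·(5·3^r + 3) − 6 = 15·3^r + 9 − 6 = 5·3^{r+1} + 3.
By induction, u[i] = 5·3^i + 3 for all i ≥ 1.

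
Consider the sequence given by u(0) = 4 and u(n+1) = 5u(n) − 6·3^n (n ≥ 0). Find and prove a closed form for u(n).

Claim: u(n) = 5^n + 3·3^n.

Base case: u(0) = 4, and 5^0 + 3·3^0 = 1 + 3 = 4.
Assume u(k) = 5^k + 3·3^k for some k ≥ 0.
Then u(k+1) = 5u(k) − 6·3^k = 5·(5^k + 3·3^k) − 6·3^k = 5^{k+1} + 15·3^k − 6·3^k = 5^{k+1} + 9·3^k = 5^{k+1} + 3·3^{k+1}.
This completes the inductive step, so u(n) = 5^n + 3·3^n for all n ≥ 0.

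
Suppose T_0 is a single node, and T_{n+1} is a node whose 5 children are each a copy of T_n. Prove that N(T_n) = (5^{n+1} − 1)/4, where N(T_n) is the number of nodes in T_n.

Base case: N(T_0) = 1, and (5^{0+1} − 1)/4 = 1.
Assume N(T_j) = (5^{j+1} − 1)/4.
Then N(T_{j+1}) = 1 + 5N(T_j) = 1 + 5·(5^{j+1} − 1)/4 = 1 + (5^{j+2} − 5)/4 = (4 + 5^{j+2} − 5)/4 = (5^{j+2} − 1)/4.
By induction, N(T_n) = (5^{n+1} − 1)/4 for all n ≥ 0.

N(T_n) = (5^{n+1} − 1)/4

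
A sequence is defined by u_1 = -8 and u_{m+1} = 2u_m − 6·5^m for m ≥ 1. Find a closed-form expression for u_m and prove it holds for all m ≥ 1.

Claim: u_m = 2^m − 2·5^m.

Base case: u_1 = -8, and 2^1 − 2·5^1 = 2 − 10 = -8.
Assume u_j = 2^j − 2·5^j for some j ≥ 1.
Then u_{j+1} = 2u_j − 6·5^j = 2·(2^j − 2·5^j) − 6·5^j = 2^{j+1} − 4·5^j − 6·5^j = 2^{j+1} − 10·5^j = 2^{j+1} − 2·5^{j+1}.
By induction, u_m = 2^m − 2·5^m for all m ≥ 1.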